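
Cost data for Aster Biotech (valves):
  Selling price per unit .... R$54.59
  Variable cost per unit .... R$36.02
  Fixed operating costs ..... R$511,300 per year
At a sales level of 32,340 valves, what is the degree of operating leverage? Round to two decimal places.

6.73

At 32,340 units, contribution = 32,340 × R$18.57 = R$600,553.80.
EBIT = R$600,553.80 − R$511,300 = R$89,253.80.
So DOL = total CM / EBIT = R$600,553.80 / R$89,253.80 = 6.7286.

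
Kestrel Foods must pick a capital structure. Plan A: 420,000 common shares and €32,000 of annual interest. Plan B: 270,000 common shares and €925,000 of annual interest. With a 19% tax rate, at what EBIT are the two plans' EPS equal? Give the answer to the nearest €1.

€2,532,400

Set EPS_A = EPS_B: (EBIT − €32,000)(1 − 0.19) ÷ 420,000 = (EBIT − €925,000)(1 − 0.19) ÷ 270,000.
The (1 − t) factor cancels: (EBIT − 32,000) × 270,000 = (EBIT − 925,000) × 420,000.
EBIT × (420,000 − 270,000) = 925,000 × 420,000 − 32,000 × 270,000 = 379,860,000,000, so EBIT = 379,860,000,000 ÷ 150,000 = 2,532,400.00.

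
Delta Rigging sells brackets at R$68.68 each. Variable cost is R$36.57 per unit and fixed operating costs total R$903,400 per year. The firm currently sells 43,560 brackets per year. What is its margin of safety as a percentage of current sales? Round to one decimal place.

Each unit contributes R$68.68 − R$36.57 = R$32.11. Break-even units = R$903,400 ÷ R$32.11 = 28,134.54; break-even revenue = 28,134.54 × R$68.68 = R$1,932,280.04.
Actual sales revenue = 43,560 × R$68.68 = R$2,991,700.80.
Margin of safety = (R$2,991,700.80 − R$1,932,280.04) ÷ R$2,991,700.80 = 35.4%.

35.4%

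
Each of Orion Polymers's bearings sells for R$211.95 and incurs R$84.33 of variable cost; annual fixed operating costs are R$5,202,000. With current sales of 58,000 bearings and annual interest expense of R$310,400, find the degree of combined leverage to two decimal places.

3.92

Total contribution margin = 58,000 × R$127.62 = R$7,401,960.00.
Operating income = contribution − fixed costs = R$7,401,960.00 − R$5,202,000 = R$2,199,960.00. Interest = R$310,400.00, so EBIT − I = R$1,889,560.00.
DCL = contribution ÷ (EBIT − I) = R$7,401,960.00 ÷ R$1,889,560.00 = 3.9173.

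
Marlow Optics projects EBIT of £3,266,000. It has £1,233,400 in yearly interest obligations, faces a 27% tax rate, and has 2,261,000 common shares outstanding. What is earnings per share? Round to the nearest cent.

£0.66

Interest = £1,233,400.00, so EBT = £3,266,000 − £1,233,400.00 = £2,032,600.00.
Net income = £2,032,600.00 × (1 − 0.27) = £1,483,798.00.
EPS = £1,483,798.00 ÷ 2,261,000 = £0.66.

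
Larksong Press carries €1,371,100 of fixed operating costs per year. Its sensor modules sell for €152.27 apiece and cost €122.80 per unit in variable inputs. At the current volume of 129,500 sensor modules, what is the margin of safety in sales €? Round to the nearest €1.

Unit CM = price − variable cost = €152.27 − €122.80 = €29.47. Break-even units = €1,371,100 ÷ €29.47 = 46,525.28; break-even revenue = 46,525.28 × €152.27 = €7,084,404.38.
Current sales = 129,500 × €152.27 = €19,718,965.00.
Margin of safety = €19,718,965.00 − €7,084,404.38 = €12,634,561.

€12,634,561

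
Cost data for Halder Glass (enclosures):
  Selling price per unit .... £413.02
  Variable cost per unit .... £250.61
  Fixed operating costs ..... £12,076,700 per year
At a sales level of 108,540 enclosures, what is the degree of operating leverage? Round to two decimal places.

Contribution at this volume is 108,540 × £162.41 = £17,627,981.40.
Operating income = contribution − fixed costs = £17,627,981.40 − £12,076,700 = £5,551,281.40.
DOL = contribution ÷ EBIT = £17,627,981.40 ÷ £5,551,281.40 = 3.1755.

3.18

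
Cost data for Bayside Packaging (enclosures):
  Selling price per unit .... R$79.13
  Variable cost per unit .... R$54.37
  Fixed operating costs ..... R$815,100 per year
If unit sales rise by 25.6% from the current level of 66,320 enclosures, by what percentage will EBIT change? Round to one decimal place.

Contribution at this volume is 66,320 × R$24.76 = R$1,642,083.20.
EBIT = R$1,642,083.20 − R$815,100 = R$826,983.20.
Degree of operating leverage = R$1,642,083.20 / R$826,983.20 = 1.9856.
So EBIT moves 1.9856 × (+25.6%) = +50.8%.

+50.8%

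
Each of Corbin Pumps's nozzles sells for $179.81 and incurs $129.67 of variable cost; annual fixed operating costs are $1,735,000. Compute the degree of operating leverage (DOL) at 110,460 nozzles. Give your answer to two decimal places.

1.46

At 110,460 units, contribution = 110,460 × $50.14 = $5,538,464.40.
Operating income = contribution − fixed costs = $5,538,464.40 − $1,735,000 = $3,803,464.40.
Degree of operating leverage = $5,538,464.40 / $3,803,464.40 = 1.4562.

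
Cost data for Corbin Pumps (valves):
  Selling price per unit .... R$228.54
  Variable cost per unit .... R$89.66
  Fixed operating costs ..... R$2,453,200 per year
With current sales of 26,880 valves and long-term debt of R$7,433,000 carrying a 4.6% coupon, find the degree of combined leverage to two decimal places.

At 26,880 units, contribution = 26,880 × R$138.88 = R$3,733,094.40.
Subtracting fixed costs: EBIT = R$3,733,094.40 − R$2,453,200 = R$1,279,894.40. Interest = R$341,918.00, so EBIT − I = R$937,976.40.
Degree of total leverage = total CM / (EBIT − interest) = R$3,733,094.40 / R$937,976.40 = 3.9799.

3.98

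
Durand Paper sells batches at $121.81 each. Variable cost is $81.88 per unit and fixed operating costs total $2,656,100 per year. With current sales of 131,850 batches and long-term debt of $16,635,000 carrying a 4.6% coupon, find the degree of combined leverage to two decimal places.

Total contribution margin = 131,850 × $39.93 = $5,264,770.50.
Operating income = contribution − fixed costs = $5,264,770.50 − $2,656,100 = $2,608,670.50. Interest = $765,210.00, so EBIT − I = $1,843,460.50.
DCL = contribution ÷ (EBIT − I) = $5,264,770.50 ÷ $1,843,460.50 = 2.8559.

2.86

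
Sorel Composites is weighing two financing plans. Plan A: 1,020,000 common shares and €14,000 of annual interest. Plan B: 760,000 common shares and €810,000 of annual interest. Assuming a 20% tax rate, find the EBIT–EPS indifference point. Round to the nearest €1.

€3,136,769

At indifference, (EBIT − 14,000)(1 − t)/1,020,000 = (EBIT − 810,000)(1 − t)/760,000.
The (1 − t) factor cancels: (EBIT − 14,000) × 760,000 = (EBIT − 810,000) × 1,020,000.
EBIT × (1,020,000 − 760,000) = 810,000 × 1,020,000 − 14,000 × 760,000 = 815,560,000,000, so EBIT = 815,560,000,000 ÷ 260,000 = 3,136,769.23.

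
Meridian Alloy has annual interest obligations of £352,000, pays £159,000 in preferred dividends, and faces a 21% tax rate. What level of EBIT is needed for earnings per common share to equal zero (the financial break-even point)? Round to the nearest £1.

Grossing the preferred dividend up to pre-tax terms: £159,000 / (1 − 0.21) = £201,265.82.
Financial break-even EBIT = interest + D_p ÷ (1 − t) = £352,000 + £201,265.82 = £553,265.82.

£553,266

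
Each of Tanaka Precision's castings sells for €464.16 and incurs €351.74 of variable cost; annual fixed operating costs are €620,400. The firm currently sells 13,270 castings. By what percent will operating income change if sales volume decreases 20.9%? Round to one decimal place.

-35.8%

At 13,270 units, contribution = 13,270 × €112.42 = €1,491,813.40.
Operating income = contribution − fixed costs = €1,491,813.40 − €620,400 = €871,413.40.
Degree of operating leverage = €1,491,813.40 / €871,413.40 = 1.7119.
So EBIT moves 1.7119 × (-20.9%) = -35.8%.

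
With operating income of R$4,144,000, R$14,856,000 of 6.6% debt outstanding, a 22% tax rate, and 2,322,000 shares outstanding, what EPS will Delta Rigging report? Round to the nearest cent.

Pre-tax income = R$4,144,000 − R$980,496.00 = R$3,163,504.00.
After tax at 22%: net income = R$3,163,504.00 × 0.78 = R$2,467,533.12.
EPS = R$2,467,533.12 ÷ 2,322,000 = R$1.06.

R$1.06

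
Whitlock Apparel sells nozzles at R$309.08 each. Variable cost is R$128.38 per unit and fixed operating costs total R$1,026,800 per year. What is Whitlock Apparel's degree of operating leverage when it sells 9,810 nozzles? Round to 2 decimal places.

2.38

At 9,810 units, contribution = 9,810 × R$180.70 = R$1,772,667.00.
EBIT = R$1,772,667.00 − R$1,026,800 = R$745,867.00.
DOL = contribution ÷ EBIT = R$1,772,667.00 ÷ R$745,867.00 = 2.3767.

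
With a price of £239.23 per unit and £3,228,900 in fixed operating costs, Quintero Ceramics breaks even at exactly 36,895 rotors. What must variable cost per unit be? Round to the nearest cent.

£151.71

At break-even, FC = Q × (P − VC), so P − VC = £3,228,900 ÷ 36,895 = £87.5159.
Variable cost per unit = £239.23 − £87.5159 = £151.71.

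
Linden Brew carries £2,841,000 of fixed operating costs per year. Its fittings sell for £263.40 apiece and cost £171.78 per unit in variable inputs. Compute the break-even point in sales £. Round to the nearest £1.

CM per unit = £263.40 − £171.78 = £91.62; CM ratio = £91.62 / £263.40 = 0.3478.
Break-even revenue = fixed costs × price ÷ CM = £2,841,000 × £263.40 ÷ £91.62 = £8,167,642.

£8,167,642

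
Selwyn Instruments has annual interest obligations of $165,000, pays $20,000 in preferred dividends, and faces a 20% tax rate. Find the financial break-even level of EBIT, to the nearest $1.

$190,000

Grossing the preferred dividend up to pre-tax terms: $20,000 / (1 − 0.20) = $25,000.00.
Financial break-even EBIT = interest + D_p ÷ (1 − t) = $165,000 + $25,000.00 = $190,000.00.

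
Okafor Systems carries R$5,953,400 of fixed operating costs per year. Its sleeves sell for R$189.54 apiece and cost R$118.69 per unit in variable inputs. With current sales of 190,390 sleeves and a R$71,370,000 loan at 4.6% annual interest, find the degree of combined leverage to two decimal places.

Total contribution margin = 190,390 × R$70.85 = R$13,489,131.50.
EBIT = R$13,489,131.50 − R$5,953,400 = R$7,535,731.50. Interest = R$3,283,020.00, so EBIT − I = R$4,252,711.50.
DCL = contribution ÷ (EBIT − I) = R$13,489,131.50 ÷ R$4,252,711.50 = 3.1719.

3.17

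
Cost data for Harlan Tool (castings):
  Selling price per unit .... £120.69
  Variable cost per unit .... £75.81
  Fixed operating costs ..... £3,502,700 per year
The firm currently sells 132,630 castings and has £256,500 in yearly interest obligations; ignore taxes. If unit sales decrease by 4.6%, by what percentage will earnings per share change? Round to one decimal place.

Total contribution margin = 132,630 × £44.88 = £5,952,434.40.
Subtracting fixed costs: EBIT = £5,952,434.40 − £3,502,700 = £2,449,734.40.
After interest of £256,500.00, pre-tax earnings = £2,193,234.40.
Degree of combined leverage = contribution ÷ (EBIT − I) = £5,952,434.40 ÷ £2,193,234.40 = 2.7140.
EPS therefore changes by 2.7140 × (-4.6%) = -12.5%.

-12.5%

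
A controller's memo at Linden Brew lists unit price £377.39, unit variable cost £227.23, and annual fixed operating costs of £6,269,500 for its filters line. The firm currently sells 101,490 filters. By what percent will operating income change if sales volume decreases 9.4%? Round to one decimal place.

Total contribution margin = 101,490 × £150.16 = £15,239,738.40.
EBIT = £15,239,738.40 − £6,269,500 = £8,970,238.40.
Degree of operating leverage = £15,239,738.40 / £8,970,238.40 = 1.6989.
Operating income changes by 1.6989 × -9.4% = -16.0%.

-16.0%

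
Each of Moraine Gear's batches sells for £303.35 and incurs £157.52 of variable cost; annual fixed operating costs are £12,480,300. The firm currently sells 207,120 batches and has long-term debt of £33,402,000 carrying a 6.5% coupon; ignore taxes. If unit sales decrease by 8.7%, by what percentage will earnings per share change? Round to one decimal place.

Contribution at this volume is 207,120 × £145.83 = £30,204,309.60.
EBIT = £30,204,309.60 − £12,480,300 = £17,724,009.60.
Interest = £2,171,130.00, so EBIT − I = £15,552,879.60.
Degree of combined leverage = contribution ÷ (EBIT − I) = £30,204,309.60 ÷ £15,552,879.60 = 1.9420.
EPS therefore changes by 1.9420 × (-8.7%) = -16.9%.

-16.9%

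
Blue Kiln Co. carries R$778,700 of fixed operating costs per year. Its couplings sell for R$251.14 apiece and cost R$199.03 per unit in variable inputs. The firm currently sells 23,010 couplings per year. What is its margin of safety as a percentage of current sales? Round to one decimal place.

35.1%

Contribution margin per unit = R$251.14 − R$199.03 = R$52.11. Break-even units = R$778,700 ÷ R$52.11 = 14,943.39; break-even revenue = 14,943.39 × R$251.14 = R$3,752,882.71.
Current sales = 23,010 × R$251.14 = R$5,778,731.40.
Margin of safety = (R$5,778,731.40 − R$3,752,882.71) ÷ R$5,778,731.40 = 35.1%.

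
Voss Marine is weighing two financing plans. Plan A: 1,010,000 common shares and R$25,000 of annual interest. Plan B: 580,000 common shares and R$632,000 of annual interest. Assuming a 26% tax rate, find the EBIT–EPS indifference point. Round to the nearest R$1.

Set EPS_A = EPS_B: (EBIT − R$25,000)(1 − 0.26) ÷ 1,010,000 = (EBIT − R$632,000)(1 − 0.26) ÷ 580,000.
Cancelling (1 − t) and cross-multiplying: 580,000·(EBIT − 25,000) = 1,010,000·(EBIT − 632,000).
EBIT × (1,010,000 − 580,000) = 632,000 × 1,010,000 − 25,000 × 580,000 = 623,820,000,000, so EBIT = 623,820,000,000 ÷ 430,000 = 1,450,744.19.

R$1,450,744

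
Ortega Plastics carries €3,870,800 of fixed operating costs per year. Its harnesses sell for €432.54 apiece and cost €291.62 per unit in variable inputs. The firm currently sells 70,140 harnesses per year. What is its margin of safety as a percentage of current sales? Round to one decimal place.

60.8%

Contribution margin per unit = €432.54 − €291.62 = €140.92. Break-even units = €3,870,800 ÷ €140.92 = 27,468.07; break-even revenue = 27,468.07 × €432.54 = €11,881,037.70.
Current sales = 70,140 × €432.54 = €30,338,355.60.
Margin of safety = (€30,338,355.60 − €11,881,037.70) ÷ €30,338,355.60 = 60.8%.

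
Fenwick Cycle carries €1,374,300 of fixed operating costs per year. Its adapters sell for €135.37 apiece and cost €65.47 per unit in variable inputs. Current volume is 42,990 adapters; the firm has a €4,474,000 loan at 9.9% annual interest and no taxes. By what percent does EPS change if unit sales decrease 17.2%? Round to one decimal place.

Total contribution margin = 42,990 × €69.90 = €3,005,001.00.
EBIT = €3,005,001.00 − €1,374,300 = €1,630,701.00.
Interest = €442,926.00, so EBIT − I = €1,187,775.00.
DCL = total CM / (EBIT − I) = €3,005,001.00 / €1,187,775.00 = 2.5299.
%ΔEPS = DCL × %ΔSales = 2.5299 × -17.2% = -43.5%.

-43.5%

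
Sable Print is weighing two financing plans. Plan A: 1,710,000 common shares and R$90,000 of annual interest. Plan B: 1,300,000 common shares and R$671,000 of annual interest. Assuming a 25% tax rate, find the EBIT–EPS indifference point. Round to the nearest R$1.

At indifference, (EBIT − 90,000)(1 − t)/1,710,000 = (EBIT − 671,000)(1 − t)/1,300,000.
The (1 − t) factor cancels: (EBIT − 90,000) × 1,300,000 = (EBIT − 671,000) × 1,710,000.
EBIT × (1,710,000 − 1,300,000) = 671,000 × 1,710,000 − 90,000 × 1,300,000 = 1,030,410,000,000, so EBIT = 1,030,410,000,000 ÷ 410,000 = 2,513,195.12.

R$2,513,195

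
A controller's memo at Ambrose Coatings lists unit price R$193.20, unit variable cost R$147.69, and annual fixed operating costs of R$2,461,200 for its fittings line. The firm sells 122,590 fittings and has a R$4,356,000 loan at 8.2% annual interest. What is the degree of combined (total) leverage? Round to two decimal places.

Total contribution margin = 122,590 × R$45.51 = R$5,579,070.90.
Operating income = contribution − fixed costs = R$5,579,070.90 − R$2,461,200 = R$3,117,870.90. Interest = R$357,192.00, so EBIT − I = R$2,760,678.90.
DCL = contribution ÷ (EBIT − I) = R$5,579,070.90 ÷ R$2,760,678.90 = 2.0209.

2.02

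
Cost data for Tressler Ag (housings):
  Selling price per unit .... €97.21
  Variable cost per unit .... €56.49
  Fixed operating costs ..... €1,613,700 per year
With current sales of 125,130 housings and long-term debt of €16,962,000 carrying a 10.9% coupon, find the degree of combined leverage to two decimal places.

At 125,130 units, contribution = 125,130 × €40.72 = €5,095,293.60.
Subtracting fixed costs: EBIT = €5,095,293.60 − €1,613,700 = €3,481,593.60. Interest = €1,848,858.00, so EBIT − I = €1,632,735.60.
DCL = contribution ÷ (EBIT − I) = €5,095,293.60 ÷ €1,632,735.60 = 3.1207.

3.12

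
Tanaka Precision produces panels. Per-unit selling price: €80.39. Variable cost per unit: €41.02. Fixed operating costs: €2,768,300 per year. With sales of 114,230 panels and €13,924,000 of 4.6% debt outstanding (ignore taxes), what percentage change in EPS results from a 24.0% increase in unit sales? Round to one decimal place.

+99.2%

Total contribution margin = 114,230 × €39.37 = €4,497,235.10.
EBIT = €4,497,235.10 − €2,768,300 = €1,728,935.10.
After interest of €640,504.00, pre-tax earnings = €1,088,431.10.
DCL = total CM / (EBIT − I) = €4,497,235.10 / €1,088,431.10 = 4.1319.
EPS therefore changes by 4.1319 × (+24.0%) = +99.2%.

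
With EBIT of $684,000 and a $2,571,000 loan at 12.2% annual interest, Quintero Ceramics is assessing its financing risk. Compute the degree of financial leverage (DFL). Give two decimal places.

Annual interest charges come to $313,662.00.
Degree of financial leverage = EBIT / (EBIT − interest) = $684,000 / $370,338.00 = 1.8470.

1.85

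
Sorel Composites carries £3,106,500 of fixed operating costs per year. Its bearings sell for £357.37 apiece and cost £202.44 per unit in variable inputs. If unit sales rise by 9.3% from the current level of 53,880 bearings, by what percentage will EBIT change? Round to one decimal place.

At 53,880 units, contribution = 53,880 × £154.93 = £8,347,628.40.
Operating income = contribution − fixed costs = £8,347,628.40 − £3,106,500 = £5,241,128.40.
Degree of operating leverage = £8,347,628.40 / £5,241,128.40 = 1.5927.
%ΔEBIT = DOL × %ΔSales = 1.5927 × +9.3% = +14.8%.

+14.8%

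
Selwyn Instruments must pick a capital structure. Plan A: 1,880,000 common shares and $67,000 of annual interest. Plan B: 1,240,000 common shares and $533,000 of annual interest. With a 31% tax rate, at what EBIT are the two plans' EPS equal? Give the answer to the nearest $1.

$1,435,875

At indifference, (EBIT − 67,000)(1 − t)/1,880,000 = (EBIT − 533,000)(1 − t)/1,240,000.
The (1 − t) factor cancels: (EBIT − 67,000) × 1,240,000 = (EBIT − 533,000) × 1,880,000.
Solving, EBIT = (533,000·1,880,000 − 67,000·1,240,000) / (1,880,000 − 1,240,000) = 918,960,000,000 / 640,000 = 1,435,875.00.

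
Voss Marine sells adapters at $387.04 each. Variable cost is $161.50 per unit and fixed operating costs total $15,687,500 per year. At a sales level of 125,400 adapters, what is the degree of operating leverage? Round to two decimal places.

Total contribution margin = 125,400 × $225.54 = $28,282,716.00.
Subtracting fixed costs: EBIT = $28,282,716.00 − $15,687,500 = $12,595,216.00.
DOL = contribution ÷ EBIT = $28,282,716.00 ÷ $12,595,216.00 = 2.2455.

2.25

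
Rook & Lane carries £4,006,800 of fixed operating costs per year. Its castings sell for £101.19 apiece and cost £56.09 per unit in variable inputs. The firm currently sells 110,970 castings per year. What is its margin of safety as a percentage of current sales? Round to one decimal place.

19.9%

Contribution margin per unit = £101.19 − £56.09 = £45.10. Break-even units = £4,006,800 ÷ £45.10 = 88,842.57; break-even revenue = 88,842.57 × £101.19 = £8,989,979.87.
Actual sales revenue = 110,970 × £101.19 = £11,229,054.30.
Margin of safety = (£11,229,054.30 − £8,989,979.87) ÷ £11,229,054.30 = 19.9%.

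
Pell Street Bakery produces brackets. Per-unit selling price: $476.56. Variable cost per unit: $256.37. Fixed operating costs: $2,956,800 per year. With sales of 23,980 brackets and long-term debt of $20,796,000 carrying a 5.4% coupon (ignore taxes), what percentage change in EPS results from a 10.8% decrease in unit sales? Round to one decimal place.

Contribution at this volume is 23,980 × $220.19 = $5,280,156.20.
EBIT = $5,280,156.20 − $2,956,800 = $2,323,356.20.
After interest of $1,122,984.00, pre-tax earnings = $1,200,372.20.
DCL = total CM / (EBIT − I) = $5,280,156.20 / $1,200,372.20 = 4.3988.
EPS therefore changes by 4.3988 × (-10.8%) = -47.5%.

-47.5%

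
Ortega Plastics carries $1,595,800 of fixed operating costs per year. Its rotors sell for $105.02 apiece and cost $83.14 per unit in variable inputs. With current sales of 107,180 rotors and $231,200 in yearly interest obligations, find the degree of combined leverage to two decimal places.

At 107,180 units, contribution = 107,180 × $21.88 = $2,345,098.40.
Operating income = contribution − fixed costs = $2,345,098.40 − $1,595,800 = $749,298.40. Interest = $231,200.00, so EBIT − I = $518,098.40.
Degree of total leverage = total CM / (EBIT − interest) = $2,345,098.40 / $518,098.40 = 4.5264.

4.53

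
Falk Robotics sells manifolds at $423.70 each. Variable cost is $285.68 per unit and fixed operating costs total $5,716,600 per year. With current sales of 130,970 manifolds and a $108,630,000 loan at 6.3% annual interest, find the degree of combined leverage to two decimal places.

Total contribution margin = 130,970 × $138.02 = $18,076,479.40.
Operating income = contribution − fixed costs = $18,076,479.40 − $5,716,600 = $12,359,879.40. Interest = $6,843,690.00, so EBIT − I = $5,516,189.40.
DCL = contribution ÷ (EBIT − I) = $18,076,479.40 ÷ $5,516,189.40 = 3.2770.

3.28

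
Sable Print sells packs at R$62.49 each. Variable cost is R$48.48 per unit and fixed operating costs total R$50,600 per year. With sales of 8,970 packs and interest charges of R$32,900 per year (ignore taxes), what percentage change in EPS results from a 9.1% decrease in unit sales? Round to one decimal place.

Contribution at this volume is 8,970 × R$14.01 = R$125,669.70.
EBIT = R$125,669.70 − R$50,600 = R$75,069.70.
After interest of R$32,900.00, pre-tax earnings = R$42,169.70.
DCL = total CM / (EBIT − I) = R$125,669.70 / R$42,169.70 = 2.9801.
EPS therefore changes by 2.9801 × (-9.1%) = -27.1%.

-27.1%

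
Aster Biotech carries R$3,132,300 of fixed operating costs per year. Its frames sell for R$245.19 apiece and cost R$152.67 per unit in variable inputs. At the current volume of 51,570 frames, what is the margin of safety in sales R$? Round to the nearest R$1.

Unit CM = price − variable cost = R$245.19 − R$152.67 = R$92.52. Break-even units = R$3,132,300 ÷ R$92.52 = 33,855.38; break-even revenue = 33,855.38 × R$245.19 = R$8,301,001.26.
Current sales = 51,570 × R$245.19 = R$12,644,448.30.
Margin of safety = R$12,644,448.30 − R$8,301,001.26 = R$4,343,447.

R$4,343,447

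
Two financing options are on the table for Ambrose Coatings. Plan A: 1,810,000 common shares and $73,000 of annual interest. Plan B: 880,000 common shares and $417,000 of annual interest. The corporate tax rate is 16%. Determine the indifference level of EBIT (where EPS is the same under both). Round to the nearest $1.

$742,505

At indifference, (EBIT − 73,000)(1 − t)/1,810,000 = (EBIT − 417,000)(1 − t)/880,000.
Cancelling (1 − t) and cross-multiplying: 880,000·(EBIT − 73,000) = 1,810,000·(EBIT − 417,000).
Solving, EBIT = (417,000·1,810,000 − 73,000·880,000) / (1,810,000 − 880,000) = 690,530,000,000 / 930,000 = 742,505.38.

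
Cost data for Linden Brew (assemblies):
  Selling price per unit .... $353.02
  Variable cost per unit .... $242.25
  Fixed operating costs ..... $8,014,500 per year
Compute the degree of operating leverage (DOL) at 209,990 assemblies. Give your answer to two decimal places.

Total contribution margin = 209,990 × $110.77 = $23,260,592.30.
Operating income = contribution − fixed costs = $23,260,592.30 − $8,014,500 = $15,246,092.30.
So DOL = total CM / EBIT = $23,260,592.30 / $15,246,092.30 = 1.5257.

1.53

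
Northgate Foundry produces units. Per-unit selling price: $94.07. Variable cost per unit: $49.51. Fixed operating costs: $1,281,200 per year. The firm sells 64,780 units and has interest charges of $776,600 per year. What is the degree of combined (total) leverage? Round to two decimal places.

3.48

Contribution at this volume is 64,780 × $44.56 = $2,886,596.80.
EBIT = $2,886,596.80 − $1,281,200 = $1,605,396.80. Interest = $776,600.00.
DOL = $2,886,596.80 ÷ $1,605,396.80 = 1.7981; DFL = $1,605,396.80 ÷ $828,796.80 = 1.9370.
Combined leverage = 1.7981 × 1.9370 = 3.4829.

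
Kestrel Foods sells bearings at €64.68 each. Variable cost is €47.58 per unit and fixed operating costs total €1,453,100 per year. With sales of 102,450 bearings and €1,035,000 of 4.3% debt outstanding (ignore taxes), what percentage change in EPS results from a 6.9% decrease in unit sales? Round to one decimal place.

-47.5%

Total contribution margin = 102,450 × €17.10 = €1,751,895.00.
Subtracting fixed costs: EBIT = €1,751,895.00 − €1,453,100 = €298,795.00.
After interest of €44,505.00, pre-tax earnings = €254,290.00.
Degree of combined leverage = contribution ÷ (EBIT − I) = €1,751,895.00 ÷ €254,290.00 = 6.8894.
EPS therefore changes by 6.8894 × (-6.9%) = -47.5%.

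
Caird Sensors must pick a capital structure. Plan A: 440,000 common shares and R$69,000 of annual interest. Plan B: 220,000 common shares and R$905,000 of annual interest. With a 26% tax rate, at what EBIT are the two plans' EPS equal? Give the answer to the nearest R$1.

R$1,741,000

Set EPS_A = EPS_B: (EBIT − R$69,000)(1 − 0.26) ÷ 440,000 = (EBIT − R$905,000)(1 − 0.26) ÷ 220,000.
Cancelling (1 − t) and cross-multiplying: 220,000·(EBIT − 69,000) = 440,000·(EBIT − 905,000).
Solving, EBIT = (905,000·440,000 − 69,000·220,000) / (440,000 − 220,000) = 383,020,000,000 / 220,000 = 1,741,000.00.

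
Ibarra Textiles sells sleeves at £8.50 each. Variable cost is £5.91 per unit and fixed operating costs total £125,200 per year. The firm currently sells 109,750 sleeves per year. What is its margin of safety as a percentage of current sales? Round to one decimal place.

56.0%

Unit CM = price − variable cost = £8.50 − £5.91 = £2.59. Break-even units = £125,200 ÷ £2.59 = 48,339.77; break-even revenue = 48,339.77 × £8.50 = £410,888.03.
Actual sales revenue = 109,750 × £8.50 = £932,875.00.
Margin of safety = (£932,875.00 − £410,888.03) ÷ £932,875.00 = 56.0%.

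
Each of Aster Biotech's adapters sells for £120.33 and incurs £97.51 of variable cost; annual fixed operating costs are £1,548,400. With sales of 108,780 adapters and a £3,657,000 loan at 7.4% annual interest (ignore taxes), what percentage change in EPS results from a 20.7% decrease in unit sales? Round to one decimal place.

Contribution at this volume is 108,780 × £22.82 = £2,482,359.60.
Operating income = contribution − fixed costs = £2,482,359.60 − £1,548,400 = £933,959.60.
Interest = £270,618.00, so EBIT − I = £663,341.60.
Degree of combined leverage = contribution ÷ (EBIT − I) = £2,482,359.60 ÷ £663,341.60 = 3.7422.
EPS therefore changes by 3.7422 × (-20.7%) = -77.5%.

-77.5%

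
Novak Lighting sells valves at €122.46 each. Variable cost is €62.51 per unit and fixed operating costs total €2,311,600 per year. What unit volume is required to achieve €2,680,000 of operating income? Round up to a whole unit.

83,263 valves

Each unit contributes €122.46 − €62.51 = €59.95.
Need Q such that Q × €59.95 − €2,311,600 = €2,680,000, i.e. Q = €4,991,600 / €59.95 = 83,262.72 → 83,263.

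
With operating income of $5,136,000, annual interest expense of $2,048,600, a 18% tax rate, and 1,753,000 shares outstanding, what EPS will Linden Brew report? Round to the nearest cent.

Pre-tax income = $5,136,000 − $2,048,600.00 = $3,087,400.00.
Net income = $3,087,400.00 × (1 − 0.18) = $2,531,668.00.
EPS = $2,531,668.00 ÷ 1,753,000 = $1.44.

$1.44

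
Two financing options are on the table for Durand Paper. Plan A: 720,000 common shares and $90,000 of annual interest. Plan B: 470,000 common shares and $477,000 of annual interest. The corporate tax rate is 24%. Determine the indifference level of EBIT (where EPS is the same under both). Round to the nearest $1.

Set EPS_A = EPS_B: (EBIT − $90,000)(1 − 0.24) ÷ 720,000 = (EBIT − $477,000)(1 − 0.24) ÷ 470,000.
Cancelling (1 − t) and cross-multiplying: 470,000·(EBIT − 90,000) = 720,000·(EBIT − 477,000).
Solving, EBIT = (477,000·720,000 − 90,000·470,000) / (720,000 − 470,000) = 301,140,000,000 / 250,000 = 1,204,560.00.

$1,204,560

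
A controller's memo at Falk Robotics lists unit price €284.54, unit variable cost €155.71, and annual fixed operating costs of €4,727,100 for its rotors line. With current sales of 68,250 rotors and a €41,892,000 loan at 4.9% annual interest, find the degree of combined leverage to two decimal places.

At 68,250 units, contribution = 68,250 × €128.83 = €8,792,647.50.
Operating income = contribution − fixed costs = €8,792,647.50 − €4,727,100 = €4,065,547.50. Interest = €2,052,708.00, so EBIT − I = €2,012,839.50.
Degree of total leverage = total CM / (EBIT − interest) = €8,792,647.50 / €2,012,839.50 = 4.3683.

4.37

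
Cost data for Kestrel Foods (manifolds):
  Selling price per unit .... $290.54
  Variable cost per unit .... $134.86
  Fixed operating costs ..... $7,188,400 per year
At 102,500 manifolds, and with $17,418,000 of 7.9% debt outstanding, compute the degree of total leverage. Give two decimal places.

Total contribution margin = 102,500 × $155.68 = $15,957,200.00.
Subtracting fixed costs: EBIT = $15,957,200.00 − $7,188,400 = $8,768,800.00. Interest = $1,376,022.00.
DOL = $15,957,200.00 ÷ $8,768,800.00 = 1.8198; DFL = $8,768,800.00 ÷ $7,392,778.00 = 1.1861.
Combined leverage = 1.8198 × 1.1861 = 2.1585.

2.16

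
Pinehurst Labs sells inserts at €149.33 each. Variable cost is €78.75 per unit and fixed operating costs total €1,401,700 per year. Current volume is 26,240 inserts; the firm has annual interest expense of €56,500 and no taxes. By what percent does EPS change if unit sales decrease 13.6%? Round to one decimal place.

Total contribution margin = 26,240 × €70.58 = €1,852,019.20.
Subtracting fixed costs: EBIT = €1,852,019.20 − €1,401,700 = €450,319.20.
Interest = €56,500.00, so EBIT − I = €393,819.20.
Degree of combined leverage = contribution ÷ (EBIT − I) = €1,852,019.20 ÷ €393,819.20 = 4.7027.
%ΔEPS = DCL × %ΔSales = 4.7027 × -13.6% = -64.0%.

-64.0%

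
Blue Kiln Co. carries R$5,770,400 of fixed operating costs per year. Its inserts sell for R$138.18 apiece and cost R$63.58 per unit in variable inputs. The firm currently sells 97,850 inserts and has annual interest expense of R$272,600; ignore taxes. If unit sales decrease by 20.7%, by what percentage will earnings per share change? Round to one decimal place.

-120.2%

Total contribution margin = 97,850 × R$74.60 = R$7,299,610.00.
Operating income = contribution − fixed costs = R$7,299,610.00 − R$5,770,400 = R$1,529,210.00.
Interest = R$272,600.00, so EBIT − I = R$1,256,610.00.
Degree of combined leverage = contribution ÷ (EBIT − I) = R$7,299,610.00 ÷ R$1,256,610.00 = 5.8090.
%ΔEPS = DCL × %ΔSales = 5.8090 × -20.7% = -120.2%.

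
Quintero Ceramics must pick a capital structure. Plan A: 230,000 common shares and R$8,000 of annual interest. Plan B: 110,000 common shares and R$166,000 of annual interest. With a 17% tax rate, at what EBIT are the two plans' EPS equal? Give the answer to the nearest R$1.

R$310,833

At indifference, (EBIT − 8,000)(1 − t)/230,000 = (EBIT − 166,000)(1 − t)/110,000.
The (1 − t) factor cancels: (EBIT − 8,000) × 110,000 = (EBIT − 166,000) × 230,000.
EBIT × (230,000 − 110,000) = 166,000 × 230,000 − 8,000 × 110,000 = 37,300,000,000, so EBIT = 37,300,000,000 ÷ 120,000 = 310,833.33.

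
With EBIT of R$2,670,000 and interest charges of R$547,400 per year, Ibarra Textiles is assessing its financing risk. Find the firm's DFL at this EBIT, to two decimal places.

1.26

Annual interest charges come to R$547,400.00.
Degree of financial leverage = EBIT / (EBIT − interest) = R$2,670,000 / R$2,122,600.00 = 1.2579.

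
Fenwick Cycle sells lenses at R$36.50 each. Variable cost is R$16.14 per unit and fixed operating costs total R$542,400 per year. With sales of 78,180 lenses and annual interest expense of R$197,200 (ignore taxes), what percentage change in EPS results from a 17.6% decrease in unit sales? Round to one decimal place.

-32.9%

At 78,180 units, contribution = 78,180 × R$20.36 = R$1,591,744.80.
Subtracting fixed costs: EBIT = R$1,591,744.80 − R$542,400 = R$1,049,344.80.
Interest = R$197,200.00, so EBIT − I = R$852,144.80.
Degree of combined leverage = contribution ÷ (EBIT − I) = R$1,591,744.80 ÷ R$852,144.80 = 1.8679.
%ΔEPS = DCL × %ΔSales = 1.8679 × -17.6% = -32.9%.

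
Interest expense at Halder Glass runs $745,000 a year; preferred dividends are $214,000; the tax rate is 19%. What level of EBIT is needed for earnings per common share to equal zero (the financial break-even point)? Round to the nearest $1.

$1,009,198

Grossing the preferred dividend up to pre-tax terms: $214,000 / (1 − 0.19) = $264,197.53.
EPS = 0 when EBIT covers interest plus the pre-tax preferred burden: $745,000 + $264,197.53 = $1,009,197.53.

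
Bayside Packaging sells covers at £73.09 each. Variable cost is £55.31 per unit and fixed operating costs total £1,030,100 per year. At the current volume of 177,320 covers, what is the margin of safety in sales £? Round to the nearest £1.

£8,725,785

Contribution margin per unit = £73.09 − £55.31 = £17.78. Break-even units = £1,030,100 ÷ £17.78 = 57,935.88; break-even revenue = 57,935.88 × £73.09 = £4,234,533.69.
Actual sales revenue = 177,320 × £73.09 = £12,960,318.80.
Margin of safety = £12,960,318.80 − £4,234,533.69 = £8,725,785.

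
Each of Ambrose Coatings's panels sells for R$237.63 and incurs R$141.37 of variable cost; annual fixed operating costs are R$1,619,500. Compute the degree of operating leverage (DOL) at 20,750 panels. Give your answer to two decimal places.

5.29

Contribution at this volume is 20,750 × R$96.26 = R$1,997,395.00.
Subtracting fixed costs: EBIT = R$1,997,395.00 − R$1,619,500 = R$377,895.00.
DOL = contribution ÷ EBIT = R$1,997,395.00 ÷ R$377,895.00 = 5.2856.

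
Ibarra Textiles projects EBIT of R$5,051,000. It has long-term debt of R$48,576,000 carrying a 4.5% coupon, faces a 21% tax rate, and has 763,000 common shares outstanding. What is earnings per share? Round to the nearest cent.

R$2.97

Pre-tax income = R$5,051,000 − R$2,185,920.00 = R$2,865,080.00.
Net income = R$2,865,080.00 × (1 − 0.21) = R$2,263,413.20.
Per share: R$2,263,413.20 / 763,000 shares = R$2.97.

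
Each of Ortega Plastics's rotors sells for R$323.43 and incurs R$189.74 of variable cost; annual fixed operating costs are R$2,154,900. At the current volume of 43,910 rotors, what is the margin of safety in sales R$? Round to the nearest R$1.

R$8,988,562

Unit CM = price − variable cost = R$323.43 − R$189.74 = R$133.69. Break-even units = R$2,154,900 ÷ R$133.69 = 16,118.63; break-even revenue = 16,118.63 × R$323.43 = R$5,213,249.36.
Current sales = 43,910 × R$323.43 = R$14,201,811.30.
Margin of safety = R$14,201,811.30 − R$5,213,249.36 = R$8,988,562.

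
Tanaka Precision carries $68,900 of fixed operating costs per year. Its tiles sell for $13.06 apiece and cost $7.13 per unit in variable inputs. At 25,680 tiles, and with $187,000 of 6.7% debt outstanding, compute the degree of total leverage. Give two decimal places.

Contribution at this volume is 25,680 × $5.93 = $152,282.40.
Operating income = contribution − fixed costs = $152,282.40 − $68,900 = $83,382.40. Interest = $12,529.00, so EBIT − I = $70,853.40.
DCL = contribution ÷ (EBIT − I) = $152,282.40 ÷ $70,853.40 = 2.1493.

2.15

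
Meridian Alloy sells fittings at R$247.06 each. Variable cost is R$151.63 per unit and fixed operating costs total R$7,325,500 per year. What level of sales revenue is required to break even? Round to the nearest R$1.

CM per unit = R$247.06 − R$151.63 = R$95.43; CM ratio = R$95.43 / R$247.06 = 0.3863.
Break-even revenue = fixed costs × price ÷ CM = R$7,325,500 × R$247.06 ÷ R$95.43 = R$18,965,085.

R$18,965,085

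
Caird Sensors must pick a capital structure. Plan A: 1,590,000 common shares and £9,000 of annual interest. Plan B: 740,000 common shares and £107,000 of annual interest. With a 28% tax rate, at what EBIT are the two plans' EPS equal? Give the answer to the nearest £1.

£192,318

At indifference, (EBIT − 9,000)(1 − t)/1,590,000 = (EBIT − 107,000)(1 − t)/740,000.
The (1 − t) factor cancels: (EBIT − 9,000) × 740,000 = (EBIT − 107,000) × 1,590,000.
Solving, EBIT = (107,000·1,590,000 − 9,000·740,000) / (1,590,000 − 740,000) = 163,470,000,000 / 850,000 = 192,317.65.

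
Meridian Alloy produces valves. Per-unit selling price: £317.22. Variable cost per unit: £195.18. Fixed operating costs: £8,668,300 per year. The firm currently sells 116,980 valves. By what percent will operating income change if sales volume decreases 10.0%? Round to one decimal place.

Total contribution margin = 116,980 × £122.04 = £14,276,239.20.
Subtracting fixed costs: EBIT = £14,276,239.20 − £8,668,300 = £5,607,939.20.
Degree of operating leverage = £14,276,239.20 / £5,607,939.20 = 2.5457.
So EBIT moves 2.5457 × (-10.0%) = -25.5%.

-25.5%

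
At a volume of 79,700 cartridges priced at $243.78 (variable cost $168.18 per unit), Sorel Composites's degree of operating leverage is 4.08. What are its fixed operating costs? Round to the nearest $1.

Contribution at this volume is 79,700 × $75.60 = $6,025,320.00.
DOL = contribution / EBIT, so EBIT = $6,025,320.00 / 4.08 = $1,476,794.12.
And FC = contribution − EBIT = $6,025,320.00 − $1,476,794.12 = $4,548,526.

$4,548,526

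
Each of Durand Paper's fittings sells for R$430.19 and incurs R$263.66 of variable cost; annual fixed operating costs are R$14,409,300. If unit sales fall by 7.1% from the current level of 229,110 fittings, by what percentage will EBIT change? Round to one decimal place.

-11.4%

Total contribution margin = 229,110 × R$166.53 = R$38,153,688.30.
Operating income = contribution − fixed costs = R$38,153,688.30 − R$14,409,300 = R$23,744,388.30.
So DOL = total CM / EBIT = R$38,153,688.30 / R$23,744,388.30 = 1.6069.
%ΔEBIT = DOL × %ΔSales = 1.6069 × -7.1% = -11.4%.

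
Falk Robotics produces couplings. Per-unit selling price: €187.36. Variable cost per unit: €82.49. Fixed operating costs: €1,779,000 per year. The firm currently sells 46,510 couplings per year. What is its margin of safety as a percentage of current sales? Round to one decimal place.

Each unit contributes €187.36 − €82.49 = €104.87. Break-even units = €1,779,000 ÷ €104.87 = 16,963.86; break-even revenue = 16,963.86 × €187.36 = €3,178,348.81.
Actual sales revenue = 46,510 × €187.36 = €8,714,113.60.
Margin of safety = (€8,714,113.60 − €3,178,348.81) ÷ €8,714,113.60 = 63.5%.

63.5%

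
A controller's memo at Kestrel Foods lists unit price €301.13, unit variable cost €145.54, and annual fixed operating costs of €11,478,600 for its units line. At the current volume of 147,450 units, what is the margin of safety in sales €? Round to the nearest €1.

€22,185,854

Each unit contributes €301.13 − €145.54 = €155.59. Break-even units = €11,478,600 ÷ €155.59 = 73,774.66; break-even revenue = 73,774.66 × €301.13 = €22,215,764.62.
Current sales = 147,450 × €301.13 = €44,401,618.50.
Margin of safety = €44,401,618.50 − €22,215,764.62 = €22,185,854.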